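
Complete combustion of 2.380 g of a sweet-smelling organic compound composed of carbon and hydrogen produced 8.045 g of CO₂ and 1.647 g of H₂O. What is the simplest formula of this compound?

mol C = 8.045 g CO₂ ÷ 44.009 g/mol = 0.18280 mol
mol H = 2 × 1.647 g H₂O ÷ 18.015 g/mol = 0.18285 mol
Divide by the smallest (0.18280 mol): C 1.000, H 1.000

CH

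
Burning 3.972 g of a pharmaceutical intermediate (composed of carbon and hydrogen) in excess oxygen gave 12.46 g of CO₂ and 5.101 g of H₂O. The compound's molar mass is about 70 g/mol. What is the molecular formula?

mol C = 12.46 g CO₂ ÷ 44.009 g/mol = 0.28312 mol
mol H = 2 × 5.101 g H₂O ÷ 18.015 g/mol = 0.56631 mol
Divide by the smallest (0.28312 mol): C 1.000, H 2.000
Empirical formula: CH2
Empirical-formula mass = 14.03 g/mol; 70 ÷ 14.03 ≈ 5, so the molecular formula is C5H10.

C5H10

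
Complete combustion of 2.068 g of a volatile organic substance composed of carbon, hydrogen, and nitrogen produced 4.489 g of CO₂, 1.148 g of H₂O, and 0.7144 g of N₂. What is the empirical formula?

C4H5N2

mol C = 4.489 g CO₂ ÷ 44.009 g/mol = 0.10200 mol
mol H = 2 × 1.148 g H₂O ÷ 18.015 g/mol = 0.12745 mol
mol N = 2 × 0.7144 g N₂ ÷ 28.014 g/mol = 0.051003 mol
Divide by the smallest (0.051003 mol): C 2.000, H 2.499, N 1.000
Multiplying each by 2 gives whole numbers: C 4.00, H 5.00, N 2.00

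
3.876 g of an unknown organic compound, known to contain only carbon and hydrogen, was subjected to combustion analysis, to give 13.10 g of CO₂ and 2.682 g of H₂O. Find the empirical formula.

CH

mol C = 13.10 g CO₂ ÷ 44.009 g/mol = 0.29767 mol
mol H = 2 × 2.682 g H₂O ÷ 18.015 g/mol = 0.29775 mol
Divide by the smallest (0.29767 mol): C 1.000, H 1.000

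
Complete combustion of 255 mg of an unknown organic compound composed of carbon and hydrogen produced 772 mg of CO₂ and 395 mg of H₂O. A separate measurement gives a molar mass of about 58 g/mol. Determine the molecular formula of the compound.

C4H10

mol C = 0.772 g CO₂ ÷ 44.009 g/mol = 0.01754 mol
mol H = 2 × 0.395 g H₂O ÷ 18.015 g/mol = 0.04385 mol
Divide by the smallest (0.01754 mol): C 1.000, H 2.500
Multiplying each by 2 gives whole numbers: C 2.00, H 5.00
Empirical formula: C2H5
Empirical-formula mass = 29.06 g/mol; 58 ÷ 29.06 ≈ 2, so the molecular formula is C4H10.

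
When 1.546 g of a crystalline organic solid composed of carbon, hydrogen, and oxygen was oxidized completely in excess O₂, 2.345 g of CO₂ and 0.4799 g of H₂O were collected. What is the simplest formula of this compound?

CHO

mol C = 2.345 g CO₂ ÷ 44.009 g/mol = 0.053285 mol
mol H = 2 × 0.4799 g H₂O ÷ 18.015 g/mol = 0.053278 mol
mass O = 1.546 − (0.64000 + 0.053704) = 0.85230 g → mol O = 0.85230 ÷ 15.999 = 0.053272 mol
Divide by the smallest (0.053272 mol): C 1.000, H 1.000, O 1.000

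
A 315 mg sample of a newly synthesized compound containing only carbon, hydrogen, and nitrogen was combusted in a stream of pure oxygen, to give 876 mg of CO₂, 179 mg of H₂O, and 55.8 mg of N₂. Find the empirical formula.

mol C = 0.876 g CO₂ ÷ 44.009 g/mol = 0.01991 mol
mol H = 2 × 0.179 g H₂O ÷ 18.015 g/mol = 0.01987 mol
mol N = 2 × 0.0558 g N₂ ÷ 28.014 g/mol = 0.003984 mol
Divide by the smallest (0.003984 mol): C 4.997, H 4.988, N 1.000

C5H5N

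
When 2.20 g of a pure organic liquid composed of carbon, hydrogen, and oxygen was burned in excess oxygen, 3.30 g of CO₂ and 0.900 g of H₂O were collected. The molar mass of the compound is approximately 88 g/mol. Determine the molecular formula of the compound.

C3H4O3

mol C = 3.30 g CO₂ ÷ 44.009 g/mol = 0.07498 mol
mol H = 2 × 0.900 g H₂O ÷ 18.015 g/mol = 0.09992 mol
mass O = 2.20 − (0.9006 + 0.1007) = 1.199 g → mol O = 1.199 ÷ 15.999 = 0.07492 mol
Divide by the smallest (0.07492 mol): C 1.001, H 1.334, O 1.000
Multiplying each by 3 gives whole numbers: C 3.00, H 4.00, O 3.00
Empirical formula: C3H4O3
Empirical-formula mass = 88.06 g/mol; 88 ÷ 88.06 ≈ 1, so the molecular formula is C3H4O3.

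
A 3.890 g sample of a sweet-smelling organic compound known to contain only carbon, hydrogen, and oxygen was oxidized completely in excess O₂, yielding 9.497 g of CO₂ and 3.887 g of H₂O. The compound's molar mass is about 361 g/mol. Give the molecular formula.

mol C = 9.497 g CO₂ ÷ 44.009 g/mol = 0.21580 mol
mol H = 2 × 3.887 g H₂O ÷ 18.015 g/mol = 0.43153 mol
mass O = 3.890 − (2.5919 + 0.43498) = 0.86308 g → mol O = 0.86308 ÷ 15.999 = 0.053946 mol
Divide by the smallest (0.053946 mol): C 4.000, H 7.999, O 1.000
Empirical formula: C4H8O
Empirical-formula mass = 72.11 g/mol; 361 ÷ 72.11 ≈ 5, so the molecular formula is C20H40O5.

C20H40O5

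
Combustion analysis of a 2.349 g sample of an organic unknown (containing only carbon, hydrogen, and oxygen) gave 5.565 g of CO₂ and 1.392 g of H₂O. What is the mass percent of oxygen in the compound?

28.71%

mol C = 5.565 g CO₂ ÷ 44.009 g/mol = 0.12645 mol
mol H = 2 × 1.392 g H₂O ÷ 18.015 g/mol = 0.15454 mol
mass O = 2.349 − (1.5188 + 0.15577) = 0.67442 g → mol O = 0.67442 ÷ 15.999 = 0.042154 mol
mass % O = 0.67442 g ÷ 2.349 g × 100%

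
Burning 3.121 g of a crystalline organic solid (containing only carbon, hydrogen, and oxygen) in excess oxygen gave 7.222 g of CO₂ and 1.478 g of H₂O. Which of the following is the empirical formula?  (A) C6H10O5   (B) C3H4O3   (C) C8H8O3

(C) C8H8O3

mol C = 7.222 g CO₂ ÷ 44.009 g/mol = 0.16410 mol
mol H = 2 × 1.478 g H₂O ÷ 18.015 g/mol = 0.16409 mol
mass O = 3.121 − (1.9710 + 0.16540) = 0.98456 g → mol O = 0.98456 ÷ 15.999 = 0.061539 mol
Divide by the smallest (0.061539 mol): C 2.667, H 2.666, O 1.000
Multiplying each by 3 gives whole numbers: C 8.00, H 8.00, O 3.00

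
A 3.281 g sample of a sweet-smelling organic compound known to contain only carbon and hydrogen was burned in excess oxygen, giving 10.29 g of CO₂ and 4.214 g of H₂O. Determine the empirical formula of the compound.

CH2

mol C = 10.29 g CO₂ ÷ 44.009 g/mol = 0.23382 mol
mol H = 2 × 4.214 g H₂O ÷ 18.015 g/mol = 0.46783 mol
Divide by the smallest (0.23382 mol): C 1.000, H 2.001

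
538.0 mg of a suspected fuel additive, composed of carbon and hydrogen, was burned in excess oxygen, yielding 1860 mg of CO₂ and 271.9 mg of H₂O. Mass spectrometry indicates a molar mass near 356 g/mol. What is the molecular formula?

C28H20

mol C = 1.860 g CO₂ ÷ 44.009 g/mol = 0.042264 mol
mol H = 2 × 0.2719 g H₂O ÷ 18.015 g/mol = 0.030186 mol
Divide by the smallest (0.030186 mol): C 1.400, H 1.000
Multiplying each by 5 gives whole numbers: C 7.00, H 5.00
Empirical formula: C7H5
Empirical-formula mass = 89.12 g/mol; 356 ÷ 89.12 ≈ 4, so the molecular formula is C28H20.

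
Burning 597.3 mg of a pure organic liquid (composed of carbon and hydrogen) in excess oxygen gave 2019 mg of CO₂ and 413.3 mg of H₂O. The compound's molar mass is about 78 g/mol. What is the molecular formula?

C6H6

mol C = 2.019 g CO₂ ÷ 44.009 g/mol = 0.045877 mol
mol H = 2 × 0.4133 g H₂O ÷ 18.015 g/mol = 0.045884 mol
Divide by the smallest (0.045877 mol): C 1.000, H 1.000
Empirical formula: CH
Empirical-formula mass = 13.02 g/mol; 78 ÷ 13.02 ≈ 6, so the molecular formula is C6H6.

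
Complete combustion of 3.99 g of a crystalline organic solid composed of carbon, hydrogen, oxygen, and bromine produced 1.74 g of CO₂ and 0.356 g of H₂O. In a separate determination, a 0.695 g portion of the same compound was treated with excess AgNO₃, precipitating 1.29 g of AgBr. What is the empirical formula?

C2H2Br2O

mol C = 1.74 g CO₂ ÷ 44.009 g/mol = 0.03954 mol
mol H = 2 × 0.356 g H₂O ÷ 18.015 g/mol = 0.03952 mol
From the AgBr data: mol Br per gram of compound = (1.29 ÷ 187.772) ÷ 0.695 = 0.009885 mol/g, so in the 3.99 g combustion sample mol Br = 0.03944 mol
mass O = 3.99 − (0.4749 + 0.03984 + 3.151) = 0.3238 g → mol O = 0.3238 ÷ 15.999 = 0.02024 mol
Divide by the smallest (0.02024 mol): C 1.954, H 1.953, Br 1.949, O 1.000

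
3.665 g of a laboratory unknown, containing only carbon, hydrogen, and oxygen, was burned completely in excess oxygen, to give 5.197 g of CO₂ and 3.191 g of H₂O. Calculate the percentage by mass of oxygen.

mol C = 5.197 g CO₂ ÷ 44.009 g/mol = 0.11809 mol
mol H = 2 × 3.191 g H₂O ÷ 18.015 g/mol = 0.35426 mol
mass O = 3.665 − (1.4184 + 0.35709) = 1.8895 g → mol O = 1.8895 ÷ 15.999 = 0.11810 mol
mass % O = 1.8895 g ÷ 3.665 g × 100%

51.56%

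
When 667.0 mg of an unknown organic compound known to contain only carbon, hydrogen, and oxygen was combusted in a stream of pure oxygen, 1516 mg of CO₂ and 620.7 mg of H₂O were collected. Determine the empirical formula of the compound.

C3H6O

mol C = 1.516 g CO₂ ÷ 44.009 g/mol = 0.034447 mol
mol H = 2 × 0.6207 g H₂O ÷ 18.015 g/mol = 0.068909 mol
mass O = 0.6670 − (0.41375 + 0.069461) = 0.18379 g → mol O = 0.18379 ÷ 15.999 = 0.011488 mol
Divide by the smallest (0.011488 mol): C 2.999, H 5.999, O 1.000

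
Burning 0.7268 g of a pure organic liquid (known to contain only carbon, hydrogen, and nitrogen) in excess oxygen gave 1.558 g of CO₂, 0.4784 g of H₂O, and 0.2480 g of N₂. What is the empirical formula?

C2H3N

mol C = 1.558 g CO₂ ÷ 44.009 g/mol = 0.035402 mol
mol H = 2 × 0.4784 g H₂O ÷ 18.015 g/mol = 0.053111 mol
mol N = 2 × 0.2480 g N₂ ÷ 28.014 g/mol = 0.017705 mol
Divide by the smallest (0.017705 mol): C 1.999, H 3.000, N 1.000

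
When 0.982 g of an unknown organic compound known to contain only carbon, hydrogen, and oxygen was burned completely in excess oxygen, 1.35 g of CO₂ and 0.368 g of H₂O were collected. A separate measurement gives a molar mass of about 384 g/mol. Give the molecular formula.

mol C = 1.35 g CO₂ ÷ 44.009 g/mol = 0.03068 mol
mol H = 2 × 0.368 g H₂O ÷ 18.015 g/mol = 0.04085 mol
mass O = 0.982 − (0.3684 + 0.04118) = 0.5724 g → mol O = 0.5724 ÷ 15.999 = 0.03578 mol
Divide by the smallest (0.03068 mol): C 1.000, H 1.332, O 1.166
Multiplying each by 6 gives whole numbers: C 6.00, H 7.99, O 7.00
Empirical formula: C6H8O7
Empirical-formula mass = 192.12 g/mol; 384 ÷ 192.12 ≈ 2, so the molecular formula is C12H16O14.

C12H16O14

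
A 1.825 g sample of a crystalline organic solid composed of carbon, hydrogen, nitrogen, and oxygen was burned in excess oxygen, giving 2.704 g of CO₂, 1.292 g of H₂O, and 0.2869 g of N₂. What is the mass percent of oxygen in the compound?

35.92%

mol C = 2.704 g CO₂ ÷ 44.009 g/mol = 0.061442 mol
mol H = 2 × 1.292 g H₂O ÷ 18.015 g/mol = 0.14344 mol
mol N = 2 × 0.2869 g N₂ ÷ 28.014 g/mol = 0.020483 mol
mass O = 1.825 − (0.73798 + 0.14458 + 0.28690) = 0.65554 g → mol O = 0.65554 ÷ 15.999 = 0.040974 mol
mass % O = 0.65554 g ÷ 1.825 g × 100%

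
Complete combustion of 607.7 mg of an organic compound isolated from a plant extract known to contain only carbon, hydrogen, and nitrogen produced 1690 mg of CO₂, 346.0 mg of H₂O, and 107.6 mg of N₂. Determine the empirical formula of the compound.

mol C = 1.690 g CO₂ ÷ 44.009 g/mol = 0.038401 mol
mol H = 2 × 0.3460 g H₂O ÷ 18.015 g/mol = 0.038412 mol
mol N = 2 × 0.1076 g N₂ ÷ 28.014 g/mol = 0.0076819 mol
Divide by the smallest (0.0076819 mol): C 4.999, H 5.000, N 1.000

C5H5N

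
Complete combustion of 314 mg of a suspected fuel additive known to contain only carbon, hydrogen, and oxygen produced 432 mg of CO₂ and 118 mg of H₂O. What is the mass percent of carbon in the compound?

37.5%

mol C = 0.432 g CO₂ ÷ 44.009 g/mol = 0.009816 mol
mol H = 2 × 0.118 g H₂O ÷ 18.015 g/mol = 0.01310 mol
mass O = 0.314 − (0.1179 + 0.01320) = 0.1829 g → mol O = 0.1829 ÷ 15.999 = 0.01143 mol
mass % C = 0.1179 g ÷ 0.314 g × 100%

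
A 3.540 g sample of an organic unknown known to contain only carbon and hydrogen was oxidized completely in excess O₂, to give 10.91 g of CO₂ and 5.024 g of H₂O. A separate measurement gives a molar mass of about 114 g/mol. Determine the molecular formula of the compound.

C8H18

mol C = 10.91 g CO₂ ÷ 44.009 g/mol = 0.24790 mol
mol H = 2 × 5.024 g H₂O ÷ 18.015 g/mol = 0.55776 mol
Divide by the smallest (0.24790 mol): C 1.000, H 2.250
Multiplying each by 4 gives whole numbers: C 4.00, H 9.00
Empirical formula: C4H9
Empirical-formula mass = 57.12 g/mol; 114 ÷ 57.12 ≈ 2, so the molecular formula is C8H18.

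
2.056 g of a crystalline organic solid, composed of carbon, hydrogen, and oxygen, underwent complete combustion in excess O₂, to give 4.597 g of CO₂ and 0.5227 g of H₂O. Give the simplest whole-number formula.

mol C = 4.597 g CO₂ ÷ 44.009 g/mol = 0.10446 mol
mol H = 2 × 0.5227 g H₂O ÷ 18.015 g/mol = 0.058029 mol
mass O = 2.056 − (1.2546 + 0.058494) = 0.74289 g → mol O = 0.74289 ÷ 15.999 = 0.046433 mol
Divide by the smallest (0.046433 mol): C 2.250, H 1.250, O 1.000
Multiplying each by 4 gives whole numbers: C 9.00, H 5.00, O 4.00

C9H5O4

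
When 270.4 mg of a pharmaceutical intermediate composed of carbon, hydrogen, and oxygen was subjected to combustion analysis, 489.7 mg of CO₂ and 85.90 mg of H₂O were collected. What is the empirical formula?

mol C = 0.4897 g CO₂ ÷ 44.009 g/mol = 0.011127 mol
mol H = 2 × 0.08590 g H₂O ÷ 18.015 g/mol = 0.0095365 mol
mass O = 0.2704 − (0.13365 + 0.0096128) = 0.12714 g → mol O = 0.12714 ÷ 15.999 = 0.0079466 mol
Divide by the smallest (0.0079466 mol): C 1.400, H 1.200, O 1.000
Multiplying each by 5 gives whole numbers: C 7.00, H 6.00, O 5.00

C7H6O5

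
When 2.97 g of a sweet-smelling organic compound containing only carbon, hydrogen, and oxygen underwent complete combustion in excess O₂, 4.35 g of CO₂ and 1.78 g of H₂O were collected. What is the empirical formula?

CH2O

mol C = 4.35 g CO₂ ÷ 44.009 g/mol = 0.09884 mol
mol H = 2 × 1.78 g H₂O ÷ 18.015 g/mol = 0.1976 mol
mass O = 2.97 − (1.187 + 0.1992) = 1.584 g → mol O = 1.584 ÷ 15.999 = 0.09898 mol
Divide by the smallest (0.09884 mol): C 1.000, H 1.999, O 1.001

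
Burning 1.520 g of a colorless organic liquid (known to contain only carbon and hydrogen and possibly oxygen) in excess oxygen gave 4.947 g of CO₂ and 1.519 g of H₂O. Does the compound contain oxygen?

no

mol C = 4.947 g CO₂ ÷ 44.009 g/mol = 0.11241 mol
mol H = 2 × 1.519 g H₂O ÷ 18.015 g/mol = 0.16864 mol
C and H together account for 1.5201 g — essentially the entire 1.520 g sample — so the compound contains no oxygen.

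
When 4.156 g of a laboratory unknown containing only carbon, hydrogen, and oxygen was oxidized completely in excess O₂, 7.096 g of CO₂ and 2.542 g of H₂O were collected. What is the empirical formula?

mol C = 7.096 g CO₂ ÷ 44.009 g/mol = 0.16124 mol
mol H = 2 × 2.542 g H₂O ÷ 18.015 g/mol = 0.28221 mol
mass O = 4.156 − (1.9367 + 0.28447) = 1.9349 g → mol O = 1.9349 ÷ 15.999 = 0.12094 mol
Divide by the smallest (0.12094 mol): C 1.333, H 2.334, O 1.000
Multiplying each by 3 gives whole numbers: C 4.00, H 7.00, O 3.00

C4H7O3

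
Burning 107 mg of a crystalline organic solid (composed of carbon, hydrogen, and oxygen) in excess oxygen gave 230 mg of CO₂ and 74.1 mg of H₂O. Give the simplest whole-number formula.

mol C = 0.230 g CO₂ ÷ 44.009 g/mol = 0.005226 mol
mol H = 2 × 0.0741 g H₂O ÷ 18.015 g/mol = 0.008226 mol
mass O = 0.107 − (0.06277 + 0.008292) = 0.03594 g → mol O = 0.03594 ÷ 15.999 = 0.002246 mol
Divide by the smallest (0.002246 mol): C 2.327, H 3.663, O 1.000
Multiplying each by 3 gives whole numbers: C 6.98, H 10.99, O 3.00

C7H11O3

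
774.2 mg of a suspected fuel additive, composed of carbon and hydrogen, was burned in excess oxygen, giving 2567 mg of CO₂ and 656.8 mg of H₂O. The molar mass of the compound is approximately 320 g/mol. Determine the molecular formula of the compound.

C24H30

mol C = 2.567 g CO₂ ÷ 44.009 g/mol = 0.058329 mol
mol H = 2 × 0.6568 g H₂O ÷ 18.015 g/mol = 0.072917 mol
Divide by the smallest (0.058329 mol): C 1.000, H 1.250
Multiplying each by 4 gives whole numbers: C 4.00, H 5.00
Empirical formula: C4H5
Empirical-formula mass = 53.08 g/mol; 320 ÷ 53.08 ≈ 6, so the molecular formula is C24H30.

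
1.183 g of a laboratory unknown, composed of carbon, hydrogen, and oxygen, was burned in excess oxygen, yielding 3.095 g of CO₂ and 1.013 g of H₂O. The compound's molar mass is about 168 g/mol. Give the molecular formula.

mol C = 3.095 g CO₂ ÷ 44.009 g/mol = 0.070327 mol
mol H = 2 × 1.013 g H₂O ÷ 18.015 g/mol = 0.11246 mol
mass O = 1.183 − (0.84469 + 0.11336) = 0.22495 g → mol O = 0.22495 ÷ 15.999 = 0.014060 mol
Divide by the smallest (0.014060 mol): C 5.002, H 7.999, O 1.000
Empirical formula: C5H8O
Empirical-formula mass = 84.12 g/mol; 168 ÷ 84.12 ≈ 2, so the molecular formula is C10H16O2.

C10H16O2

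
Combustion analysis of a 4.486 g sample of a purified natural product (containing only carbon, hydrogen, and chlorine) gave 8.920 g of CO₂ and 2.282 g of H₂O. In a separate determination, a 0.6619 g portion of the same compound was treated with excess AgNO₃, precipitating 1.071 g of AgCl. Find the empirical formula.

C4H5Cl

mol C = 8.920 g CO₂ ÷ 44.009 g/mol = 0.20269 mol
mol H = 2 × 2.282 g H₂O ÷ 18.015 g/mol = 0.25334 mol
From the AgCl data: mol Cl per gram of compound = (1.071 ÷ 143.318) ÷ 0.6619 = 0.011290 mol/g, so in the 4.486 g combustion sample mol Cl = 0.050647 mol
Divide by the smallest (0.050647 mol): C 4.002, H 5.002, Cl 1.000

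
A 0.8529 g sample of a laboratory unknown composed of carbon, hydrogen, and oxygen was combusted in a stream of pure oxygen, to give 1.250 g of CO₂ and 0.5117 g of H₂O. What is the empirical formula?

CH2O

mol C = 1.250 g CO₂ ÷ 44.009 g/mol = 0.028403 mol
mol H = 2 × 0.5117 g H₂O ÷ 18.015 g/mol = 0.056808 mol
mass O = 0.8529 − (0.34115 + 0.057263) = 0.45449 g → mol O = 0.45449 ÷ 15.999 = 0.028407 mol
Divide by the smallest (0.028403 mol): C 1.000, H 2.000, O 1.000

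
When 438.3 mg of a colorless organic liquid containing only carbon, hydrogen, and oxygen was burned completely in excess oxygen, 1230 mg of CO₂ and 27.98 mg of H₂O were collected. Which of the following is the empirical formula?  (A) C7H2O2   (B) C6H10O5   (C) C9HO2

(C) C9HO2

mol C = 1.230 g CO₂ ÷ 44.009 g/mol = 0.027949 mol
mol H = 2 × 0.02798 g H₂O ÷ 18.015 g/mol = 0.0031063 mol
mass O = 0.4383 − (0.33569 + 0.0031312) = 0.099475 g → mol O = 0.099475 ÷ 15.999 = 0.0062176 mol
Divide by the smallest (0.0031063 mol): C 8.997, H 1.000, O 2.002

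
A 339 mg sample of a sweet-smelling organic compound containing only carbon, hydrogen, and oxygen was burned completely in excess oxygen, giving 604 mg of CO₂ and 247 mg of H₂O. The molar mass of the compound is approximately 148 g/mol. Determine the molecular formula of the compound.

C6H12O4

mol C = 0.604 g CO₂ ÷ 44.009 g/mol = 0.01372 mol
mol H = 2 × 0.247 g H₂O ÷ 18.015 g/mol = 0.02742 mol
mass O = 0.339 − (0.1648 + 0.02764) = 0.1465 g → mol O = 0.1465 ÷ 15.999 = 0.009158 mol
Divide by the smallest (0.009158 mol): C 1.499, H 2.994, O 1.000
Multiplying each by 2 gives whole numbers: C 3.00, H 5.99, O 2.00
Empirical formula: C3H6O2
Empirical-formula mass = 74.08 g/mol; 148 ÷ 74.08 ≈ 2, so the molecular formula is C6H12O4.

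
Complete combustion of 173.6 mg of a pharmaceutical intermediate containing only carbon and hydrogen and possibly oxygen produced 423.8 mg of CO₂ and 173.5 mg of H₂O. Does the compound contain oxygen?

yes

mol C = 0.4238 g CO₂ ÷ 44.009 g/mol = 0.0096298 mol
mol H = 2 × 0.1735 g H₂O ÷ 18.015 g/mol = 0.019262 mol
C and H account for only 0.13508 g of the 0.1736 g sample; the remaining 0.038520 g must be oxygen.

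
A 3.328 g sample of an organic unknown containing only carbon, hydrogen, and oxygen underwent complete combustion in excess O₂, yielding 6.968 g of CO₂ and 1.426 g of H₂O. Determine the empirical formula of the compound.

mol C = 6.968 g CO₂ ÷ 44.009 g/mol = 0.15833 mol
mol H = 2 × 1.426 g H₂O ÷ 18.015 g/mol = 0.15831 mol
mass O = 3.328 − (1.9017 + 0.15958) = 1.2667 g → mol O = 1.2667 ÷ 15.999 = 0.079174 mol
Divide by the smallest (0.079174 mol): C 2.000, H 2.000, O 1.000

C2H2O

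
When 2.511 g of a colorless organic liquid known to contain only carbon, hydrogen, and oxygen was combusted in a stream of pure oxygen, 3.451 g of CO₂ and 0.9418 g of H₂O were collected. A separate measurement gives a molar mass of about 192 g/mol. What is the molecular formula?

mol C = 3.451 g CO₂ ÷ 44.009 g/mol = 0.078416 mol
mol H = 2 × 0.9418 g H₂O ÷ 18.015 g/mol = 0.10456 mol
mass O = 2.511 − (0.94185 + 0.10539) = 1.4638 g → mol O = 1.4638 ÷ 15.999 = 0.091490 mol
Divide by the smallest (0.078416 mol): C 1.000, H 1.333, O 1.167
Multiplying each by 6 gives whole numbers: C 6.00, H 8.00, O 7.00
Empirical formula: C6H8O7
Empirical-formula mass = 192.12 g/mol; 192 ÷ 192.12 ≈ 1, so the molecular formula is C6H8O7.

C6H8O7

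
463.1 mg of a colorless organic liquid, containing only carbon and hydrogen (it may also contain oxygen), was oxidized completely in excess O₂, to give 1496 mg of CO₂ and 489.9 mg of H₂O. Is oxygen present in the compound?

no

mol C = 1.496 g CO₂ ÷ 44.009 g/mol = 0.033993 mol
mol H = 2 × 0.4899 g H₂O ÷ 18.015 g/mol = 0.054388 mol
C and H together account for 0.46311 g — essentially the entire 0.4631 g sample — so the compound contains no oxygen.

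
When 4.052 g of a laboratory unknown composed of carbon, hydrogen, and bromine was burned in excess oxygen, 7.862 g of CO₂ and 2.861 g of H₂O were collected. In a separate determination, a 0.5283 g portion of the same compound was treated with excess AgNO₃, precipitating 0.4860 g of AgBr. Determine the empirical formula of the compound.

C9H16Br

mol C = 7.862 g CO₂ ÷ 44.009 g/mol = 0.17865 mol
mol H = 2 × 2.861 g H₂O ÷ 18.015 g/mol = 0.31762 mol
From the AgBr data: mol Br per gram of compound = (0.4860 ÷ 187.772) ÷ 0.5283 = 0.0048992 mol/g, so in the 4.052 g combustion sample mol Br = 0.019852 mol
Divide by the smallest (0.019852 mol): C 8.999, H 16.000, Br 1.000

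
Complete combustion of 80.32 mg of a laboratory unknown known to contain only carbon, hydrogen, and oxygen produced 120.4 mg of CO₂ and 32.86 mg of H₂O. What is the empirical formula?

mol C = 0.1204 g CO₂ ÷ 44.009 g/mol = 0.0027358 mol
mol H = 2 × 0.03286 g H₂O ÷ 18.015 g/mol = 0.0036481 mol
mass O = 0.08032 − (0.032860 + 0.0036773) = 0.043783 g → mol O = 0.043783 ÷ 15.999 = 0.0027366 mol
Divide by the smallest (0.0027358 mol): C 1.000, H 1.333, O 1.000
Multiplying each by 3 gives whole numbers: C 3.00, H 4.00, O 3.00

C3H4O3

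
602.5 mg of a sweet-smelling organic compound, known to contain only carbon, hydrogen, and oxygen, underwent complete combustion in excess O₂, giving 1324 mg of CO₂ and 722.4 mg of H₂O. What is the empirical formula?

mol C = 1.324 g CO₂ ÷ 44.009 g/mol = 0.030085 mol
mol H = 2 × 0.7224 g H₂O ÷ 18.015 g/mol = 0.080200 mol
mass O = 0.6025 − (0.36135 + 0.080841) = 0.16031 g → mol O = 0.16031 ÷ 15.999 = 0.010020 mol
Divide by the smallest (0.010020 mol): C 3.002, H 8.004, O 1.000

C3H8O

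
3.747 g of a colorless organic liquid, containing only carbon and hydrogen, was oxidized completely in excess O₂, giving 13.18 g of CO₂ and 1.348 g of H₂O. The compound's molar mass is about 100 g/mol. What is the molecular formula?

C8H4

mol C = 13.18 g CO₂ ÷ 44.009 g/mol = 0.29948 mol
mol H = 2 × 1.348 g H₂O ÷ 18.015 g/mol = 0.14965 mol
Divide by the smallest (0.14965 mol): C 2.001, H 1.000
Empirical formula: C2H
Empirical-formula mass = 25.03 g/mol; 100 ÷ 25.03 ≈ 4, so the molecular formula is C8H4.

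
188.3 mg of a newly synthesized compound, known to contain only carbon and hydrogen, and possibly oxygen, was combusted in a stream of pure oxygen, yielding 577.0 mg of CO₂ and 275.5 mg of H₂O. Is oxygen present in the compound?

mol C = 0.5770 g CO₂ ÷ 44.009 g/mol = 0.013111 mol
mol H = 2 × 0.2755 g H₂O ÷ 18.015 g/mol = 0.030586 mol
C and H together account for 0.18831 g — essentially the entire 0.1883 g sample — so the compound contains no oxygen.

no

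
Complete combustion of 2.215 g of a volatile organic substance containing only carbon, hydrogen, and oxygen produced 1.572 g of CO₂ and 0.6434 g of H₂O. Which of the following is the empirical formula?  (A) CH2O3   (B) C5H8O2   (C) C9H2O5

(A) CH2O3

mol C = 1.572 g CO₂ ÷ 44.009 g/mol = 0.035720 mol
mol H = 2 × 0.6434 g H₂O ÷ 18.015 g/mol = 0.071429 mol
mass O = 2.215 − (0.42903 + 0.072001) = 1.7140 g → mol O = 1.7140 ÷ 15.999 = 0.10713 mol
Divide by the smallest (0.035720 mol): C 1.000, H 2.000, O 2.999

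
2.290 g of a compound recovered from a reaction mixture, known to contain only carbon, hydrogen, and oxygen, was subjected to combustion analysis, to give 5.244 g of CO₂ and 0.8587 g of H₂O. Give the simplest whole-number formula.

mol C = 5.244 g CO₂ ÷ 44.009 g/mol = 0.11916 mol
mol H = 2 × 0.8587 g H₂O ÷ 18.015 g/mol = 0.095332 mol
mass O = 2.290 − (1.4312 + 0.096094) = 0.76271 g → mol O = 0.76271 ÷ 15.999 = 0.047672 mol
Divide by the smallest (0.047672 mol): C 2.500, H 2.000, O 1.000
Multiplying each by 2 gives whole numbers: C 5.00, H 4.00, O 2.00

C5H4O2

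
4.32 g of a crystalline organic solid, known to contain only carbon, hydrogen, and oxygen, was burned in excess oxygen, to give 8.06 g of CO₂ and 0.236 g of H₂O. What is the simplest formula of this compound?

C7HO5

mol C = 8.06 g CO₂ ÷ 44.009 g/mol = 0.1831 mol
mol H = 2 × 0.236 g H₂O ÷ 18.015 g/mol = 0.02620 mol
mass O = 4.32 − (2.200 + 0.02641) = 2.094 g → mol O = 2.094 ÷ 15.999 = 0.1309 mol
Divide by the smallest (0.02620 mol): C 6.990, H 1.000, O 4.995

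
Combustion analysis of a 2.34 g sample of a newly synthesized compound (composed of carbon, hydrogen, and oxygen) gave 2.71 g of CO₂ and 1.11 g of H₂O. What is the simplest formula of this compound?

mol C = 2.71 g CO₂ ÷ 44.009 g/mol = 0.06158 mol
mol H = 2 × 1.11 g H₂O ÷ 18.015 g/mol = 0.1232 mol
mass O = 2.34 − (0.7396 + 0.1242) = 1.476 g → mol O = 1.476 ÷ 15.999 = 0.09227 mol
Divide by the smallest (0.06158 mol): C 1.000, H 2.001, O 1.498
Multiplying each by 2 gives whole numbers: C 2.00, H 4.00, O 3.00

C2H4O3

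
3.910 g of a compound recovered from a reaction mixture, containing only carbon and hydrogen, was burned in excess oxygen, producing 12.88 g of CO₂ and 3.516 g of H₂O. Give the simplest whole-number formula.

C3H4

mol C = 12.88 g CO₂ ÷ 44.009 g/mol = 0.29267 mol
mol H = 2 × 3.516 g H₂O ÷ 18.015 g/mol = 0.39034 mol
Divide by the smallest (0.29267 mol): C 1.000, H 1.334
Multiplying each by 3 gives whole numbers: C 3.00, H 4.00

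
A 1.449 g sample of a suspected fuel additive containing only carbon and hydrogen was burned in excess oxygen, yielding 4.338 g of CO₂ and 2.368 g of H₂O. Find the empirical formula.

C3H8

mol C = 4.338 g CO₂ ÷ 44.009 g/mol = 0.098571 mol
mol H = 2 × 2.368 g H₂O ÷ 18.015 g/mol = 0.26289 mol
Divide by the smallest (0.098571 mol): C 1.000, H 2.667
Multiplying each by 3 gives whole numbers: C 3.00, H 8.00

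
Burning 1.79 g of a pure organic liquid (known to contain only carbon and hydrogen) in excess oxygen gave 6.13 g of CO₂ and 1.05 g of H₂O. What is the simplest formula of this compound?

C6H5

mol C = 6.13 g CO₂ ÷ 44.009 g/mol = 0.1393 mol
mol H = 2 × 1.05 g H₂O ÷ 18.015 g/mol = 0.1166 mol
Divide by the smallest (0.1166 mol): C 1.195, H 1.000
Multiplying each by 5 gives whole numbers: C 5.97, H 5.00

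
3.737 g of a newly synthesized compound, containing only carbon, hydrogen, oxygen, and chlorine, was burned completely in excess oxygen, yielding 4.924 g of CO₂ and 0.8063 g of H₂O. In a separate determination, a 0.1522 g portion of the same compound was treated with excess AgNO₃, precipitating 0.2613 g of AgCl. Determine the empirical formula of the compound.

C5H4Cl2O2

mol C = 4.924 g CO₂ ÷ 44.009 g/mol = 0.11189 mol
mol H = 2 × 0.8063 g H₂O ÷ 18.015 g/mol = 0.089514 mol
From the AgCl data: mol Cl per gram of compound = (0.2613 ÷ 143.318) ÷ 0.1522 = 0.011979 mol/g, so in the 3.737 g combustion sample mol Cl = 0.044766 mol
mass O = 3.737 − (1.3439 + 0.090230 + 1.5870) = 0.71595 g → mol O = 0.71595 ÷ 15.999 = 0.044750 mol
Divide by the smallest (0.044750 mol): C 2.500, H 2.000, Cl 1.000, O 1.000
Multiplying each by 2 gives whole numbers: C 5.00, H 4.00, Cl 2.00, O 2.00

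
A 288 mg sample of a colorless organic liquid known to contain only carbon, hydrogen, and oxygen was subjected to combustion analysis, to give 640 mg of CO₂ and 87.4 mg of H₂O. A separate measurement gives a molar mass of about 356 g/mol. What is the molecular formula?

C18H12O8

mol C = 0.640 g CO₂ ÷ 44.009 g/mol = 0.01454 mol
mol H = 2 × 0.0874 g H₂O ÷ 18.015 g/mol = 0.009703 mol
mass O = 0.288 − (0.1747 + 0.009781) = 0.1035 g → mol O = 0.1035 ÷ 15.999 = 0.006472 mol
Divide by the smallest (0.006472 mol): C 2.247, H 1.499, O 1.000
Multiplying each by 4 gives whole numbers: C 8.99, H 6.00, O 4.00
Empirical formula: C9H6O4
Empirical-formula mass = 178.14 g/mol; 356 ÷ 178.14 ≈ 2, so the molecular formula is C18H12O8.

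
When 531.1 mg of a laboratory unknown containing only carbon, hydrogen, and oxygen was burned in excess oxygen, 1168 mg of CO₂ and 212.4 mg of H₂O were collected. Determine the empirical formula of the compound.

mol C = 1.168 g CO₂ ÷ 44.009 g/mol = 0.026540 mol
mol H = 2 × 0.2124 g H₂O ÷ 18.015 g/mol = 0.023580 mol
mass O = 0.5311 − (0.31877 + 0.023769) = 0.18856 g → mol O = 0.18856 ÷ 15.999 = 0.011786 mol
Divide by the smallest (0.011786 mol): C 2.252, H 2.001, O 1.000
Multiplying each by 4 gives whole numbers: C 9.01, H 8.00, O 4.00

C9H8O4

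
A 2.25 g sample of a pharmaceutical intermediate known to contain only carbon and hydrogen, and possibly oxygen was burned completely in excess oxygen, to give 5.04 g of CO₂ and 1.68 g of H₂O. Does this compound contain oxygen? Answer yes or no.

yes

mol C = 5.04 g CO₂ ÷ 44.009 g/mol = 0.1145 mol
mol H = 2 × 1.68 g H₂O ÷ 18.015 g/mol = 0.1865 mol
C and H account for only 1.564 g of the 2.25 g sample; the remaining 0.6865 g must be oxygen.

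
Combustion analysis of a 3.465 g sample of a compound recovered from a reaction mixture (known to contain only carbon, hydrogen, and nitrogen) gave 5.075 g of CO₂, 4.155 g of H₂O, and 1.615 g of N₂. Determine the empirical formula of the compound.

CH4N

mol C = 5.075 g CO₂ ÷ 44.009 g/mol = 0.11532 mol
mol H = 2 × 4.155 g H₂O ÷ 18.015 g/mol = 0.46128 mol
mol N = 2 × 1.615 g N₂ ÷ 28.014 g/mol = 0.11530 mol
Divide by the smallest (0.11530 mol): C 1.000, H 4.001, N 1.000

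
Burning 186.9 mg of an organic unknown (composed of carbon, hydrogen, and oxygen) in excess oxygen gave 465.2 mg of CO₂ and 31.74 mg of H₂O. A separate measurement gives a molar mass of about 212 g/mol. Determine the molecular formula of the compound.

mol C = 0.4652 g CO₂ ÷ 44.009 g/mol = 0.010571 mol
mol H = 2 × 0.03174 g H₂O ÷ 18.015 g/mol = 0.0035237 mol
mass O = 0.1869 − (0.12696 + 0.0035519) = 0.056385 g → mol O = 0.056385 ÷ 15.999 = 0.0035243 mol
Divide by the smallest (0.0035237 mol): C 3.000, H 1.000, O 1.000
Empirical formula: C3HO
Empirical-formula mass = 53.04 g/mol; 212 ÷ 53.04 ≈ 4, so the molecular formula is C12H4O4.

C12H4O4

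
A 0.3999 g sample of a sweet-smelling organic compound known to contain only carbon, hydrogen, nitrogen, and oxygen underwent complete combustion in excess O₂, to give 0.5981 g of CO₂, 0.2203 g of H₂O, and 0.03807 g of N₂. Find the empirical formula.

mol C = 0.5981 g CO₂ ÷ 44.009 g/mol = 0.013590 mol
mol H = 2 × 0.2203 g H₂O ÷ 18.015 g/mol = 0.024457 mol
mol N = 2 × 0.03807 g N₂ ÷ 28.014 g/mol = 0.0027179 mol
mass O = 0.3999 − (0.16323 + 0.024653 + 0.038070) = 0.17394 g → mol O = 0.17394 ÷ 15.999 = 0.010872 mol
Divide by the smallest (0.0027179 mol): C 5.000, H 8.999, N 1.000, O 4.000

C5H9NO4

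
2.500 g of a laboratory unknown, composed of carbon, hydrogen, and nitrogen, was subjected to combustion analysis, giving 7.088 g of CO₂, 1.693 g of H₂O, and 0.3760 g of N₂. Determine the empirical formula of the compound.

mol C = 7.088 g CO₂ ÷ 44.009 g/mol = 0.16106 mol
mol H = 2 × 1.693 g H₂O ÷ 18.015 g/mol = 0.18795 mol
mol N = 2 × 0.3760 g N₂ ÷ 28.014 g/mol = 0.026844 mol
Divide by the smallest (0.026844 mol): C 6.000, H 7.002, N 1.000

C6H7N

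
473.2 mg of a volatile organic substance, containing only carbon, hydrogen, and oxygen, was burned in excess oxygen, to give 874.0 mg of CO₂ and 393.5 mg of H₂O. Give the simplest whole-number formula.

C5H11O3

mol C = 0.8740 g CO₂ ÷ 44.009 g/mol = 0.019860 mol
mol H = 2 × 0.3935 g H₂O ÷ 18.015 g/mol = 0.043686 mol
mass O = 0.4732 − (0.23853 + 0.044035) = 0.19063 g → mol O = 0.19063 ÷ 15.999 = 0.011915 mol
Divide by the smallest (0.011915 mol): C 1.667, H 3.666, O 1.000
Multiplying each by 3 gives whole numbers: C 5.00, H 11.00, O 3.00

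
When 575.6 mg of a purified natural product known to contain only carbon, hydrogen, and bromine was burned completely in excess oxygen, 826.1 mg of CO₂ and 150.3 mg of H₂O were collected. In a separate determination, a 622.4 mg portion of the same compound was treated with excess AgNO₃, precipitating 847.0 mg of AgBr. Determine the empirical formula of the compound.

mol C = 0.8261 g CO₂ ÷ 44.009 g/mol = 0.018771 mol
mol H = 2 × 0.1503 g H₂O ÷ 18.015 g/mol = 0.016686 mol
From the AgBr data: mol Br per gram of compound = (0.8470 ÷ 187.772) ÷ 0.6224 = 0.0072474 mol/g, so in the 0.5756 g combustion sample mol Br = 0.0041716 mol
Divide by the smallest (0.0041716 mol): C 4.500, H 4.000, Br 1.000
Multiplying each by 2 gives whole numbers: C 9.00, H 8.00, Br 2.00

C9H8Br2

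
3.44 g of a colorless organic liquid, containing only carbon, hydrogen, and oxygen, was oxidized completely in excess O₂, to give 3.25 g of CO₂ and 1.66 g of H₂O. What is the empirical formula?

mol C = 3.25 g CO₂ ÷ 44.009 g/mol = 0.07385 mol
mol H = 2 × 1.66 g H₂O ÷ 18.015 g/mol = 0.1843 mol
mass O = 3.44 − (0.8870 + 0.1858) = 2.367 g → mol O = 2.367 ÷ 15.999 = 0.1480 mol
Divide by the smallest (0.07385 mol): C 1.000, H 2.496, O 2.004
Multiplying each by 2 gives whole numbers: C 2.00, H 4.99, O 4.01

C2H5O4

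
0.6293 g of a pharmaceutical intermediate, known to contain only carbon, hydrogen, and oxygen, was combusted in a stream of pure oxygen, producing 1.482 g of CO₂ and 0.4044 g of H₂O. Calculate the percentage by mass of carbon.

mol C = 1.482 g CO₂ ÷ 44.009 g/mol = 0.033675 mol
mol H = 2 × 0.4044 g H₂O ÷ 18.015 g/mol = 0.044896 mol
mass O = 0.6293 − (0.40447 + 0.045255) = 0.17958 g → mol O = 0.17958 ÷ 15.999 = 0.011224 mol
mass % C = 0.40447 g ÷ 0.6293 g × 100%

64.27%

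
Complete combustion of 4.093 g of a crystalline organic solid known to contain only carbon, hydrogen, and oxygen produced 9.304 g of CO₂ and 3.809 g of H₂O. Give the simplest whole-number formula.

C3H6O

mol C = 9.304 g CO₂ ÷ 44.009 g/mol = 0.21141 mol
mol H = 2 × 3.809 g H₂O ÷ 18.015 g/mol = 0.42287 mol
mass O = 4.093 − (2.5393 + 0.42625) = 1.1275 g → mol O = 1.1275 ÷ 15.999 = 0.070472 mol
Divide by the smallest (0.070472 mol): C 3.000, H 6.001, O 1.000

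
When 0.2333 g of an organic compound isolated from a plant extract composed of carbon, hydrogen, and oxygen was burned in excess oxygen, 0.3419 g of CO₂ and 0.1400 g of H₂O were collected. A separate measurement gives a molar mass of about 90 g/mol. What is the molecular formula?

C3H6O3

mol C = 0.3419 g CO₂ ÷ 44.009 g/mol = 0.0077689 mol
mol H = 2 × 0.1400 g H₂O ÷ 18.015 g/mol = 0.015543 mol
mass O = 0.2333 − (0.093312 + 0.015667) = 0.12432 g → mol O = 0.12432 ÷ 15.999 = 0.0077706 mol
Divide by the smallest (0.0077689 mol): C 1.000, H 2.001, O 1.000
Empirical formula: CH2O
Empirical-formula mass = 30.03 g/mol; 90 ÷ 30.03 ≈ 3, so the molecular formula is C3H6O3.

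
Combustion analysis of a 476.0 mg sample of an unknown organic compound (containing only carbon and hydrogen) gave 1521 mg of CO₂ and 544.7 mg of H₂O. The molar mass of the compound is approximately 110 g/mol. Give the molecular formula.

C8H14

mol C = 1.521 g CO₂ ÷ 44.009 g/mol = 0.034561 mol
mol H = 2 × 0.5447 g H₂O ÷ 18.015 g/mol = 0.060472 mol
Divide by the smallest (0.034561 mol): C 1.000, H 1.750
Multiplying each by 4 gives whole numbers: C 4.00, H 7.00
Empirical formula: C4H7
Empirical-formula mass = 55.10 g/mol; 110 ÷ 55.10 ≈ 2, so the molecular formula is C8H14.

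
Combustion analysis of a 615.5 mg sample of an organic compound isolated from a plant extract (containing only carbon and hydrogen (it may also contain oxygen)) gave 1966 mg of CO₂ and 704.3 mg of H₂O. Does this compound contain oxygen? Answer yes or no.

no

mol C = 1.966 g CO₂ ÷ 44.009 g/mol = 0.044673 mol
mol H = 2 × 0.7043 g H₂O ÷ 18.015 g/mol = 0.078190 mol
C and H together account for 0.61538 g — essentially the entire 0.6155 g sample — so the compound contains no oxygen.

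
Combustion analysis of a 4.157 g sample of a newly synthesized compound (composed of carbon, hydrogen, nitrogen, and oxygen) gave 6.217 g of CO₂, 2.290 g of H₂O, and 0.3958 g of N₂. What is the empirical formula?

C5H9NO4

mol C = 6.217 g CO₂ ÷ 44.009 g/mol = 0.14127 mol
mol H = 2 × 2.290 g H₂O ÷ 18.015 g/mol = 0.25423 mol
mol N = 2 × 0.3958 g N₂ ÷ 28.014 g/mol = 0.028257 mol
mass O = 4.157 − (1.6968 + 0.25627 + 0.39580) = 1.8082 g → mol O = 1.8082 ÷ 15.999 = 0.11302 mol
Divide by the smallest (0.028257 mol): C 4.999, H 8.997, N 1.000, O 4.000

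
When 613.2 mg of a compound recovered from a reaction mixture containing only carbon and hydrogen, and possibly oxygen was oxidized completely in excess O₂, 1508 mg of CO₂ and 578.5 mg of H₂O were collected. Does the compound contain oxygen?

yes

mol C = 1.508 g CO₂ ÷ 44.009 g/mol = 0.034266 mol
mol H = 2 × 0.5785 g H₂O ÷ 18.015 g/mol = 0.064224 mol
C and H account for only 0.47630 g of the 0.6132 g sample; the remaining 0.13690 g must be oxygen.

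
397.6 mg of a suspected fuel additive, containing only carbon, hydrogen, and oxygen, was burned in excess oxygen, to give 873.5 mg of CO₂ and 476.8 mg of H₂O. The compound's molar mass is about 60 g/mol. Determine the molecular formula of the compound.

mol C = 0.8735 g CO₂ ÷ 44.009 g/mol = 0.019848 mol
mol H = 2 × 0.4768 g H₂O ÷ 18.015 g/mol = 0.052934 mol
mass O = 0.3976 − (0.23840 + 0.053357) = 0.10585 g → mol O = 0.10585 ÷ 15.999 = 0.0066158 mol
Divide by the smallest (0.0066158 mol): C 3.000, H 8.001, O 1.000
Empirical formula: C3H8O
Empirical-formula mass = 60.10 g/mol; 60 ÷ 60.10 ≈ 1, so the molecular formula is C3H8O.

C3H8O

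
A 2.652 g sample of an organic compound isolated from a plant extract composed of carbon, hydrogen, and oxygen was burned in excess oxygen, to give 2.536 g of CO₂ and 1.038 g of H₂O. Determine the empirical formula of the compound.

mol C = 2.536 g CO₂ ÷ 44.009 g/mol = 0.057625 mol
mol H = 2 × 1.038 g H₂O ÷ 18.015 g/mol = 0.11524 mol
mass O = 2.652 − (0.69213 + 0.11616) = 1.8437 g → mol O = 1.8437 ÷ 15.999 = 0.11524 mol
Divide by the smallest (0.057625 mol): C 1.000, H 2.000, O 2.000

CH2O2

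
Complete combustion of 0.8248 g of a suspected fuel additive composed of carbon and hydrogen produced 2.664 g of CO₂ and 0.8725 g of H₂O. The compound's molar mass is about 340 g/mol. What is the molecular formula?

mol C = 2.664 g CO₂ ÷ 44.009 g/mol = 0.060533 mol
mol H = 2 × 0.8725 g H₂O ÷ 18.015 g/mol = 0.096864 mol
Divide by the smallest (0.060533 mol): C 1.000, H 1.600
Multiplying each by 5 gives whole numbers: C 5.00, H 8.00
Empirical formula: C5H8
Empirical-formula mass = 68.12 g/mol; 340 ÷ 68.12 ≈ 5, so the molecular formula is C25H40.

C25H40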